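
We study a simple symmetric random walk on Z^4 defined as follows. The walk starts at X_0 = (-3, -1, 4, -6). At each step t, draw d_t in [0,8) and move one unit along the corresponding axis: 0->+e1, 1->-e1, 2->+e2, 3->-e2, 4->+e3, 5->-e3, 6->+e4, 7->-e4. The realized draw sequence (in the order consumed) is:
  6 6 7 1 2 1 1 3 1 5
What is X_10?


t=0: X=(-3, -1, 4, -6), d=6 → +e4, X_1=(-3, -1, 4, -5)
t=1: X=(-3, -1, 4, -5), d=6 → +e4, X_2=(-3, -1, 4, -4)
t=2: X=(-3, -1, 4, -4), d=7 → -e4, X_3=(-3, -1, 4, -5)
t=3: X=(-3, -1, 4, -5), d=1 → -e1, X_4=(-4, -1, 4, -5)
t=4: X=(-4, -1, 4, -5), d=2 → +e2, X_5=(-4, 0, 4, -5)
t=5: X=(-4, 0, 4, -5), d=1 → -e1, X_6=(-5, 0, 4, -5)
t=6: X=(-5, 0, 4, -5), d=1 → -e1, X_7=(-6, 0, 4, -5)
t=7: X=(-6, 0, 4, -5), d=3 → -e2, X_8=(-6, -1, 4, -5)
t=8: X=(-6, -1, 4, -5), d=1 → -e1, X_9=(-7, -1, 4, -5)
t=9: X=(-7, -1, 4, -5), d=5 → -e3, X_10=(-7, -1, 3, -5)

(-7, -1, 3, -5)


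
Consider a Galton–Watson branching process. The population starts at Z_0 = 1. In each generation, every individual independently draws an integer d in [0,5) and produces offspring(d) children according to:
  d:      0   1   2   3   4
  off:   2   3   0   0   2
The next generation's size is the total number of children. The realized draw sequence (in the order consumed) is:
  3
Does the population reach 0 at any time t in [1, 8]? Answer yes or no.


gen 0: Z_0=1, draws=[3], offspring=[0], Z_1=0
gen 1: Z_1=0, draws=[], offspring=[], Z_2=0
gen 2: Z_2=0, draws=[], offspring=[], Z_3=0
gen 3: Z_3=0, draws=[], offspring=[], Z_4=0
gen 4: Z_4=0, draws=[], offspring=[], Z_5=0
gen 5: Z_5=0, draws=[], offspring=[], Z_6=0
gen 6: Z_6=0, draws=[], offspring=[], Z_7=0
gen 7: Z_7=0, draws=[], offspring=[], Z_8=0

yes


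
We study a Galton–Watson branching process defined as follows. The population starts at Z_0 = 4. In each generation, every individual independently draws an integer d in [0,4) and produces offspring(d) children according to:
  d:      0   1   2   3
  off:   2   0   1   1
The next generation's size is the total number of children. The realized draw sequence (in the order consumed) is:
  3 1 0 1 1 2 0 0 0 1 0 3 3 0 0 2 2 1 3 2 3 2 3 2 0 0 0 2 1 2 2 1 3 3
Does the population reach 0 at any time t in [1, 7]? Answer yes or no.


gen 0: Z_0=4, draws=[3, 1, 0, 1], offspring=[1, 0, 2, 0], Z_1=3
gen 1: Z_1=3, draws=[1, 2, 0], offspring=[0, 1, 2], Z_2=3
gen 2: Z_2=3, draws=[0, 0, 1], offspring=[2, 2, 0], Z_3=4
gen 3: Z_3=4, draws=[0, 3, 3, 0], offspring=[2, 1, 1, 2], Z_4=6
gen 4: Z_4=6, draws=[0, 2, 2, 1, 3, 2], offspring=[2, 1, 1, 0, 1, 1], Z_5=6
gen 5: Z_5=6, draws=[3, 2, 3, 2, 0, 0], offspring=[1, 1, 1, 1, 2, 2], Z_6=8
gen 6: Z_6=8, draws=[0, 2, 1, 2, 2, 1, 3, 3], offspring=[2, 1, 0, 1, 1, 0, 1, 1], Z_7=7

no


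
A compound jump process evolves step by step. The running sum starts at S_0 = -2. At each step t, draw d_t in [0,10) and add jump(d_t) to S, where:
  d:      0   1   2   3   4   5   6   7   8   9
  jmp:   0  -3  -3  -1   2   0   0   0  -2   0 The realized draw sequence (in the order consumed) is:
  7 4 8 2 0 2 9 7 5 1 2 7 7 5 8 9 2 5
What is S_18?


t=0: S=-2, d=7, jump=0, S_1=-2
t=1: S=-2, d=4, jump=2, S_2=0
t=2: S=0, d=8, jump=-2, S_3=-2
t=3: S=-2, d=2, jump=-3, S_4=-5
t=4: S=-5, d=0, jump=0, S_5=-5
t=5: S=-5, d=2, jump=-3, S_6=-8
t=6: S=-8, d=9, jump=0, S_7=-8
t=7: S=-8, d=7, jump=0, S_8=-8
t=8: S=-8, d=5, jump=0, S_9=-8
t=9: S=-8, d=1, jump=-3, S_10=-11
t=10: S=-11, d=2, jump=-3, S_11=-14
t=11: S=-14, d=7, jump=0, S_12=-14
t=12: S=-14, d=7, jump=0, S_13=-14
t=13: S=-14, d=5, jump=0, S_14=-14
t=14: S=-14, d=8, jump=-2, S_15=-16
t=15: S=-16, d=9, jump=0, S_16=-16
t=16: S=-16, d=2, jump=-3, S_17=-19
t=17: S=-19, d=5, jump=0, S_18=-19

-19


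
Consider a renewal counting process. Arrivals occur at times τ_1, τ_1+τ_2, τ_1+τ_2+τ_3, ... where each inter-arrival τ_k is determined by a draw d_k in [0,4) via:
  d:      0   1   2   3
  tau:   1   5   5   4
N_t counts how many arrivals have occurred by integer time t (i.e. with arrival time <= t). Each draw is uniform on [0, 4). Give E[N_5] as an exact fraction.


Inter-arrival values over d=0..3: [1, 5, 5, 4]
Each d has probability 1/4, so the pmf of τ is: f(1) = 1/4, f(4) = 1/4, f(5) = 1/2
Renewal equation for m(n) = E[N_n]: condition on τ_1 = k (if k <= n, one arrival plus a fresh copy on the remaining n−k steps): m(n) = F(n) + Σ_{k<=n} f(k)·m(n−k), where F(n) = P(τ <= n) and m(0) = 0
m(1) = F(1) = 1/4
m(2) = F(2) + f(1)·m(1) = 1/4 + 1/4·1/4 = 5/16
m(3) = F(3) + f(1)·m(2) = 1/4 + 1/4·5/16 = 21/64
m(4) = F(4) + f(1)·m(3) = 1/2 + 1/4·21/64 = 149/256
m(5) = F(5) + f(1)·m(4) + f(4)·m(1) = 1 + 1/4·149/256 + 1/4·1/4 = 1237/1024
E[N_5] = m(5) = 1237/1024

1237/1024


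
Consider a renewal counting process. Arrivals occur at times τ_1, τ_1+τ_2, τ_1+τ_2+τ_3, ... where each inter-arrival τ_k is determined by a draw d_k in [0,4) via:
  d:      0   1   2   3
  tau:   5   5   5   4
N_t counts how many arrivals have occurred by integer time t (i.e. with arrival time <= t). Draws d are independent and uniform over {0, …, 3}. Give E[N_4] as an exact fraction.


1/4

Inter-arrival values over d=0..3: [5, 5, 5, 4]
Each d has probability 1/4, so the pmf of τ is: f(4) = 1/4, f(5) = 3/4
Renewal equation for m(n) = E[N_n]: condition on τ_1 = k (if k <= n, one arrival plus a fresh copy on the remaining n−k steps): m(n) = F(n) + Σ_{k<=n} f(k)·m(n−k), where F(n) = P(τ <= n) and m(0) = 0
m(1) = F(1) = 0
m(2) = F(2) = 0
m(3) = F(3) = 0
m(4) = F(4) = 1/4
E[N_4] = m(4) = 1/4


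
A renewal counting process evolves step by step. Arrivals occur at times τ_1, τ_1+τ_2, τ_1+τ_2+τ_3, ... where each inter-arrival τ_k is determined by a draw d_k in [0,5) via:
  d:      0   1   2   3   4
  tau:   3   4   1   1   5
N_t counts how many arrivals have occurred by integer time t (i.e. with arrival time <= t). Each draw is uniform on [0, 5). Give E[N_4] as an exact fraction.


756/625

Inter-arrival values over d=0..4: [3, 4, 1, 1, 5]
Each d has probability 1/5, so the pmf of τ is: f(1) = 2/5, f(3) = 1/5, f(4) = 1/5, f(5) = 1/5
Renewal equation for m(n) = E[N_n]: condition on τ_1 = k (if k <= n, one arrival plus a fresh copy on the remaining n−k steps): m(n) = F(n) + Σ_{k<=n} f(k)·m(n−k), where F(n) = P(τ <= n) and m(0) = 0
m(1) = F(1) = 2/5
m(2) = F(2) + f(1)·m(1) = 2/5 + 2/5·2/5 = 14/25
m(3) = F(3) + f(1)·m(2) = 3/5 + 2/5·14/25 = 103/125
m(4) = F(4) + f(1)·m(3) + f(3)·m(1) = 4/5 + 2/5·103/125 + 1/5·2/5 = 756/625
E[N_4] = m(4) = 756/625


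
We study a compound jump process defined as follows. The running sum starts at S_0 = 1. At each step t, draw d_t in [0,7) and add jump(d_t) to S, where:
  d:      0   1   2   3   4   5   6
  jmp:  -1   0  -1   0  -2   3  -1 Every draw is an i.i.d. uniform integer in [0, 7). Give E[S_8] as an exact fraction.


-9/7

Outcome values over d=0..6: [-1, 0, -1, 0, -2, 3, -1]
Σy = -2, Σy² = 16, M = 7
μ = -2/7 = -2/7,  σ² = 16/7 − (-2/7)² = 108/49
E[S_8] = 1 + 8·(-2/7) = -9/7


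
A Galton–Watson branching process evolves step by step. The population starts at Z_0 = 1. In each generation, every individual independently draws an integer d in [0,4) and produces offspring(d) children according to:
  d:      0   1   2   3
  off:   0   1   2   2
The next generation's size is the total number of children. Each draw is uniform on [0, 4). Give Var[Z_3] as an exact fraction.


16775/4096

Outcome values over d=0..3: [0, 1, 2, 2]
Σy = 5, Σy² = 9, M = 4
μ = 5/4 = 5/4,  σ² = 9/4 − (5/4)² = 11/16
V_0 = 0, E_0 = 1
V_1 = 11/16·E_0 + (5/4)²·V_0 = 11/16;  E_1 = 5/4
V_2 = 11/16·E_1 + (5/4)²·V_1 = 495/256;  E_2 = 25/16
V_3 = 11/16·E_2 + (5/4)²·V_2 = 16775/4096;  E_3 = 125/64


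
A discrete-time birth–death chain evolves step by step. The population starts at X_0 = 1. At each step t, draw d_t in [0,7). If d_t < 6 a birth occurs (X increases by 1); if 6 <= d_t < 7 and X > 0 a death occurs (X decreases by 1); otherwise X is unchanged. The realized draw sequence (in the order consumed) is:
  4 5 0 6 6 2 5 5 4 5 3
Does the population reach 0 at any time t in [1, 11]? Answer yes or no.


no

t=0: X=1, d=4 → birth, X_1=2
t=1: X=2, d=5 → birth, X_2=3
t=2: X=3, d=0 → birth, X_3=4
t=3: X=4, d=6 → death, X_4=3
t=4: X=3, d=6 → death, X_5=2
t=5: X=2, d=2 → birth, X_6=3
t=6: X=3, d=5 → birth, X_7=4
t=7: X=4, d=5 → birth, X_8=5
t=8: X=5, d=4 → birth, X_9=6
t=9: X=6, d=5 → birth, X_10=7
t=10: X=7, d=3 → birth, X_11=8


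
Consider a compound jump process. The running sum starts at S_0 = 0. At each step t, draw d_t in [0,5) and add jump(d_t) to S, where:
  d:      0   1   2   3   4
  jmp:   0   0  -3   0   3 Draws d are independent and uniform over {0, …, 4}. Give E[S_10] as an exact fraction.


Outcome values over d=0..4: [0, 0, -3, 0, 3]
Σy = 0, Σy² = 18, M = 5
μ = 0/5 = 0,  σ² = 18/5 − (0)² = 18/5
E[S_10] = 0 + 10·(0) = 0

0


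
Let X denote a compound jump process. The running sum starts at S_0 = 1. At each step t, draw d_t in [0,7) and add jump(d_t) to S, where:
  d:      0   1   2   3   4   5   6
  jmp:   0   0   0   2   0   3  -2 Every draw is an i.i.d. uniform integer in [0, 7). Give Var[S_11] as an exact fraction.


1210/49

Outcome values over d=0..6: [0, 0, 0, 2, 0, 3, -2]
Σy = 3, Σy² = 17, M = 7
μ = 3/7 = 3/7,  σ² = 17/7 − (3/7)² = 110/49
Independent increments: Var[S_11] = 11·σ² = 11·(110/49) = 1210/49


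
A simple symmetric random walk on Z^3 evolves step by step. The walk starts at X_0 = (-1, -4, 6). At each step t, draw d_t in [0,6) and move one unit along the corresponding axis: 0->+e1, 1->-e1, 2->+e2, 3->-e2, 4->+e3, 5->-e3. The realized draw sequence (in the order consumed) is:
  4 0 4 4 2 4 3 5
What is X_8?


t=0: X=(-1, -4, 6), d=4 → +e3, X_1=(-1, -4, 7)
t=1: X=(-1, -4, 7), d=0 → +e1, X_2=(0, -4, 7)
t=2: X=(0, -4, 7), d=4 → +e3, X_3=(0, -4, 8)
t=3: X=(0, -4, 8), d=4 → +e3, X_4=(0, -4, 9)
t=4: X=(0, -4, 9), d=2 → +e2, X_5=(0, -3, 9)
t=5: X=(0, -3, 9), d=4 → +e3, X_6=(0, -3, 10)
t=6: X=(0, -3, 10), d=3 → -e2, X_7=(0, -4, 10)
t=7: X=(0, -4, 10), d=5 → -e3, X_8=(0, -4, 9)

(0, -4, 9)


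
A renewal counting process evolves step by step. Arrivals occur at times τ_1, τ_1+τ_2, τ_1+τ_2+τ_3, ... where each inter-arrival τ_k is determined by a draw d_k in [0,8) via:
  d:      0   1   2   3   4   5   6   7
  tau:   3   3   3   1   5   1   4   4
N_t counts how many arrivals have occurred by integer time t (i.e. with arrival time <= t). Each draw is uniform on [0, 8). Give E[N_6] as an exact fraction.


Inter-arrival values over d=0..7: [3, 3, 3, 1, 5, 1, 4, 4]
Each d has probability 1/8, so the pmf of τ is: f(1) = 1/4, f(3) = 3/8, f(4) = 1/4, f(5) = 1/8
Renewal equation for m(n) = E[N_n]: condition on τ_1 = k (if k <= n, one arrival plus a fresh copy on the remaining n−k steps): m(n) = F(n) + Σ_{k<=n} f(k)·m(n−k), where F(n) = P(τ <= n) and m(0) = 0
m(1) = F(1) = 1/4
m(2) = F(2) + f(1)·m(1) = 1/4 + 1/4·1/4 = 5/16
m(3) = F(3) + f(1)·m(2) = 5/8 + 1/4·5/16 = 45/64
m(4) = F(4) + f(1)·m(3) + f(3)·m(1) = 7/8 + 1/4·45/64 + 3/8·1/4 = 293/256
m(5) = F(5) + f(1)·m(4) + f(3)·m(2) + f(4)·m(1) = 1 + 1/4·293/256 + 3/8·5/16 + 1/4·1/4 = 1501/1024
m(6) = F(6) + f(1)·m(5) + f(3)·m(3) + f(4)·m(2) + f(5)·m(1) = 1 + 1/4·1501/1024 + 3/8·45/64 + 1/4·5/16 + 1/8·1/4 = 7125/4096
E[N_6] = m(6) = 7125/4096

7125/4096


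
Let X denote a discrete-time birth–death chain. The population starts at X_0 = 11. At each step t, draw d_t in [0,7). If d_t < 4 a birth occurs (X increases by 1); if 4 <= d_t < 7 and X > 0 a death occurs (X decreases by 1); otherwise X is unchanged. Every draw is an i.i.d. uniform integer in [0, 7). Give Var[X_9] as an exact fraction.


X can drop by at most 1 per step and X_0 = 11 > T = 9, so X_t >= 11 − t >= 2 > 0 for every t <= 9: the floor at 0 (the 'and X > 0' condition) never binds. Hence X_9 = X_0 + Σ_{t<9} Y_t with i.i.d. increments Y_t = y(d_t) ∈ {+1, −1, 0}.
Outcome values over d=0..6: [1, 1, 1, 1, -1, -1, -1]
Σy = 1, Σy² = 7, M = 7
μ = 1/7 = 1/7,  σ² = 7/7 − (1/7)² = 48/49
Independent increments: Var[X_9] = 9·σ² = 9·(48/49) = 432/49

432/49


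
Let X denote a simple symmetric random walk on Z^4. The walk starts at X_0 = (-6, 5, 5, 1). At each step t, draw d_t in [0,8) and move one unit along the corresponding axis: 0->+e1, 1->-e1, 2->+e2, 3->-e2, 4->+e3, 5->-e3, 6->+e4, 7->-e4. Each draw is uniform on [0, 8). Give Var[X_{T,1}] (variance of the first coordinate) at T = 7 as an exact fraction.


7/4

Outcome values over d=0..7: [1, -1, 0, 0, 0, 0, 0, 0]
Σy = 0, Σy² = 2, M = 8
μ = 0/8 = 0,  σ² = 2/8 − (0)² = 1/4
Independent increments: Var[X_7] = 7·σ² = 7·(1/4) = 7/4


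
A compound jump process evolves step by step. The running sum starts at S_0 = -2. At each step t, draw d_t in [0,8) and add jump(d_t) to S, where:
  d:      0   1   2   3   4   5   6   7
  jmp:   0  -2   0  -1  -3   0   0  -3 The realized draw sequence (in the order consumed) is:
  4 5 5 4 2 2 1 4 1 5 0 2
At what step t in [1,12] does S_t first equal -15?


9

t=0: S=-2, d=4, jump=-3, S_1=-5
t=1: S=-5, d=5, jump=0, S_2=-5
t=2: S=-5, d=5, jump=0, S_3=-5
t=3: S=-5, d=4, jump=-3, S_4=-8
t=4: S=-8, d=2, jump=0, S_5=-8
t=5: S=-8, d=2, jump=0, S_6=-8
t=6: S=-8, d=1, jump=-2, S_7=-10
t=7: S=-10, d=4, jump=-3, S_8=-13
t=8: S=-13, d=1, jump=-2, S_9=-15
t=9: S=-15, d=5, jump=0, S_10=-15
t=10: S=-15, d=0, jump=0, S_11=-15
t=11: S=-15, d=2, jump=0, S_12=-15


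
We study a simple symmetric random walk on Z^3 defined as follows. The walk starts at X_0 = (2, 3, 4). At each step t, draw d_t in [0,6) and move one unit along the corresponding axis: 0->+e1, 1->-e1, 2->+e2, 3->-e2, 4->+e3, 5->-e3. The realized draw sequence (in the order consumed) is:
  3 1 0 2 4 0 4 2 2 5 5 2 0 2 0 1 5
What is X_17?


t=0: X=(2, 3, 4), d=3 → -e2, X_1=(2, 2, 4)
t=1: X=(2, 2, 4), d=1 → -e1, X_2=(1, 2, 4)
t=2: X=(1, 2, 4), d=0 → +e1, X_3=(2, 2, 4)
t=3: X=(2, 2, 4), d=2 → +e2, X_4=(2, 3, 4)
t=4: X=(2, 3, 4), d=4 → +e3, X_5=(2, 3, 5)
t=5: X=(2, 3, 5), d=0 → +e1, X_6=(3, 3, 5)
t=6: X=(3, 3, 5), d=4 → +e3, X_7=(3, 3, 6)
t=7: X=(3, 3, 6), d=2 → +e2, X_8=(3, 4, 6)
t=8: X=(3, 4, 6), d=2 → +e2, X_9=(3, 5, 6)
t=9: X=(3, 5, 6), d=5 → -e3, X_10=(3, 5, 5)
t=10: X=(3, 5, 5), d=5 → -e3, X_11=(3, 5, 4)
t=11: X=(3, 5, 4), d=2 → +e2, X_12=(3, 6, 4)
t=12: X=(3, 6, 4), d=0 → +e1, X_13=(4, 6, 4)
t=13: X=(4, 6, 4), d=2 → +e2, X_14=(4, 7, 4)
t=14: X=(4, 7, 4), d=0 → +e1, X_15=(5, 7, 4)
t=15: X=(5, 7, 4), d=1 → -e1, X_16=(4, 7, 4)
t=16: X=(4, 7, 4), d=5 → -e3, X_17=(4, 7, 3)

(4, 7, 3)


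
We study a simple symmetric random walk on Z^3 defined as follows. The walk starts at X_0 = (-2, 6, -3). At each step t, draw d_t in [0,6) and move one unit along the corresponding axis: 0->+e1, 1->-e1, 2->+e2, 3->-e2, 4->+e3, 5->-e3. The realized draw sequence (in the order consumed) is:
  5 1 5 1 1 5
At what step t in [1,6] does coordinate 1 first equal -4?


t=0: X=(-2, 6, -3), d=5 → -e3, X_1=(-2, 6, -4)
t=1: X=(-2, 6, -4), d=1 → -e1, X_2=(-3, 6, -4)
t=2: X=(-3, 6, -4), d=5 → -e3, X_3=(-3, 6, -5)
t=3: X=(-3, 6, -5), d=1 → -e1, X_4=(-4, 6, -5)
t=4: X=(-4, 6, -5), d=1 → -e1, X_5=(-5, 6, -5)
t=5: X=(-5, 6, -5), d=5 → -e3, X_6=(-5, 6, -6)

4


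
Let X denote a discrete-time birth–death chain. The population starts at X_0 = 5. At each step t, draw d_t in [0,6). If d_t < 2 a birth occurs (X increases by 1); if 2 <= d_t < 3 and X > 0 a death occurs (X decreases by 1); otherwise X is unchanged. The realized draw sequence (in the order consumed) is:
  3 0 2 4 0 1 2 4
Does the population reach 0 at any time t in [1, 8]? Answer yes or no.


no

t=0: X=5, d=3 → hold, X_1=5
t=1: X=5, d=0 → birth, X_2=6
t=2: X=6, d=2 → death, X_3=5
t=3: X=5, d=4 → hold, X_4=5
t=4: X=5, d=0 → birth, X_5=6
t=5: X=6, d=1 → birth, X_6=7
t=6: X=7, d=2 → death, X_7=6
t=7: X=6, d=4 → hold, X_8=6


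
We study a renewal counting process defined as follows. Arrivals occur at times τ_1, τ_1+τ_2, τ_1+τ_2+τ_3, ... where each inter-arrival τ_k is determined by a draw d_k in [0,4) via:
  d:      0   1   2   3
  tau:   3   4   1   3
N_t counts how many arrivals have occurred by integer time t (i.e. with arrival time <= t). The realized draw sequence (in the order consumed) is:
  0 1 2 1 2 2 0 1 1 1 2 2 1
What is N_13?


draw d_1=0: τ_1=3, arrival time A_1=3
draw d_2=1: τ_2=4, arrival time A_2=7
draw d_3=2: τ_3=1, arrival time A_3=8
draw d_4=1: τ_4=4, arrival time A_4=12
draw d_5=2: τ_5=1, arrival time A_5=13
draw d_6=2: τ_6=1, arrival time A_6=14
draw d_7=0: τ_7=3, arrival time A_7=17
draw d_8=1: τ_8=4, arrival time A_8=21
draw d_9=1: τ_9=4, arrival time A_9=25
draw d_10=1: τ_10=4, arrival time A_10=29
draw d_11=2: τ_11=1, arrival time A_11=30
draw d_12=2: τ_12=1, arrival time A_12=31
draw d_13=1: τ_13=4, arrival time A_13=35
N_t over t=0..13: 0:0 1:0 2:0 3:1 4:1 5:1 6:1 7:2 8:3 9:3 10:3 11:3 12:4 13:5

5


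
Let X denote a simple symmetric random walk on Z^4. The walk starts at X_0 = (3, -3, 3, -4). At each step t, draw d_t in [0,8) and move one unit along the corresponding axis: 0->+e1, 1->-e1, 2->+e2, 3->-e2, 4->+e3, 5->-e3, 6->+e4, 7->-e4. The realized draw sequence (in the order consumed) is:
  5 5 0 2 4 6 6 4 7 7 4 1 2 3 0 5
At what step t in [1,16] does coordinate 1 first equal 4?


3

t=0: X=(3, -3, 3, -4), d=5 → -e3, X_1=(3, -3, 2, -4)
t=1: X=(3, -3, 2, -4), d=5 → -e3, X_2=(3, -3, 1, -4)
t=2: X=(3, -3, 1, -4), d=0 → +e1, X_3=(4, -3, 1, -4)
t=3: X=(4, -3, 1, -4), d=2 → +e2, X_4=(4, -2, 1, -4)
t=4: X=(4, -2, 1, -4), d=4 → +e3, X_5=(4, -2, 2, -4)
t=5: X=(4, -2, 2, -4), d=6 → +e4, X_6=(4, -2, 2, -3)
t=6: X=(4, -2, 2, -3), d=6 → +e4, X_7=(4, -2, 2, -2)
t=7: X=(4, -2, 2, -2), d=4 → +e3, X_8=(4, -2, 3, -2)
t=8: X=(4, -2, 3, -2), d=7 → -e4, X_9=(4, -2, 3, -3)
t=9: X=(4, -2, 3, -3), d=7 → -e4, X_10=(4, -2, 3, -4)
t=10: X=(4, -2, 3, -4), d=4 → +e3, X_11=(4, -2, 4, -4)
t=11: X=(4, -2, 4, -4), d=1 → -e1, X_12=(3, -2, 4, -4)
t=12: X=(3, -2, 4, -4), d=2 → +e2, X_13=(3, -1, 4, -4)
t=13: X=(3, -1, 4, -4), d=3 → -e2, X_14=(3, -2, 4, -4)
t=14: X=(3, -2, 4, -4), d=0 → +e1, X_15=(4, -2, 4, -4)
t=15: X=(4, -2, 4, -4), d=5 → -e3, X_16=(4, -2, 3, -4)


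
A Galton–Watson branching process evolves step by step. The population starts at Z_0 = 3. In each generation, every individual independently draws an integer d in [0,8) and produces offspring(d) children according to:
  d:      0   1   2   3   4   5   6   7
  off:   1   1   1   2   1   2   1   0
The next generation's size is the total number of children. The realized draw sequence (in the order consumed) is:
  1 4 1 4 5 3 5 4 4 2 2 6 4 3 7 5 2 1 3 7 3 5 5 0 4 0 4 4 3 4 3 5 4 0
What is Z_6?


gen 0: Z_0=3, draws=[1, 4, 1], offspring=[1, 1, 1], Z_1=3
gen 1: Z_1=3, draws=[4, 5, 3], offspring=[1, 2, 2], Z_2=5
gen 2: Z_2=5, draws=[5, 4, 4, 2, 2], offspring=[2, 1, 1, 1, 1], Z_3=6
gen 3: Z_3=6, draws=[6, 4, 3, 7, 5, 2], offspring=[1, 1, 2, 0, 2, 1], Z_4=7
gen 4: Z_4=7, draws=[1, 3, 7, 3, 5, 5, 0], offspring=[1, 2, 0, 2, 2, 2, 1], Z_5=10
gen 5: Z_5=10, draws=[4, 0, 4, 4, 3, 4, 3, 5, 4, 0], offspring=[1, 1, 1, 1, 2, 1, 2, 2, 1, 1], Z_6=13

13


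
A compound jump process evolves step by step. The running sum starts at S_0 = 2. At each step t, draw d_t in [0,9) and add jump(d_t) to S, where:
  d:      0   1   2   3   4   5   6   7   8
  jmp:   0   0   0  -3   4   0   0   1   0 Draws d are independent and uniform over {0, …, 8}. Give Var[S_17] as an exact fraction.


3910/81

Outcome values over d=0..8: [0, 0, 0, -3, 4, 0, 0, 1, 0]
Σy = 2, Σy² = 26, M = 9
μ = 2/9 = 2/9,  σ² = 26/9 − (2/9)² = 230/81
Independent increments: Var[S_17] = 17·σ² = 17·(230/81) = 3910/81


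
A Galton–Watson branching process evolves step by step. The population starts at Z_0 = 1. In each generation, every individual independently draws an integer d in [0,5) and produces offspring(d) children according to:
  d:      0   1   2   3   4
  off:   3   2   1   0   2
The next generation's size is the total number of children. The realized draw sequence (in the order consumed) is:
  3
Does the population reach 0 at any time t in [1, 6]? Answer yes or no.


yes

gen 0: Z_0=1, draws=[3], offspring=[0], Z_1=0
gen 1: Z_1=0, draws=[], offspring=[], Z_2=0
gen 2: Z_2=0, draws=[], offspring=[], Z_3=0
gen 3: Z_3=0, draws=[], offspring=[], Z_4=0
gen 4: Z_4=0, draws=[], offspring=[], Z_5=0
gen 5: Z_5=0, draws=[], offspring=[], Z_6=0


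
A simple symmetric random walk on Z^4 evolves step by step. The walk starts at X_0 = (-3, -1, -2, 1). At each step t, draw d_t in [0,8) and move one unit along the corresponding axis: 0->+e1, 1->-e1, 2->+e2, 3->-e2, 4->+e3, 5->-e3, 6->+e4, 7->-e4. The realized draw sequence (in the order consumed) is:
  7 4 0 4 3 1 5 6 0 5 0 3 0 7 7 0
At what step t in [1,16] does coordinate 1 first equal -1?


11

t=0: X=(-3, -1, -2, 1), d=7 → -e4, X_1=(-3, -1, -2, 0)
t=1: X=(-3, -1, -2, 0), d=4 → +e3, X_2=(-3, -1, -1, 0)
t=2: X=(-3, -1, -1, 0), d=0 → +e1, X_3=(-2, -1, -1, 0)
t=3: X=(-2, -1, -1, 0), d=4 → +e3, X_4=(-2, -1, 0, 0)
t=4: X=(-2, -1, 0, 0), d=3 → -e2, X_5=(-2, -2, 0, 0)
t=5: X=(-2, -2, 0, 0), d=1 → -e1, X_6=(-3, -2, 0, 0)
t=6: X=(-3, -2, 0, 0), d=5 → -e3, X_7=(-3, -2, -1, 0)
t=7: X=(-3, -2, -1, 0), d=6 → +e4, X_8=(-3, -2, -1, 1)
t=8: X=(-3, -2, -1, 1), d=0 → +e1, X_9=(-2, -2, -1, 1)
t=9: X=(-2, -2, -1, 1), d=5 → -e3, X_10=(-2, -2, -2, 1)
t=10: X=(-2, -2, -2, 1), d=0 → +e1, X_11=(-1, -2, -2, 1)
t=11: X=(-1, -2, -2, 1), d=3 → -e2, X_12=(-1, -3, -2, 1)
t=12: X=(-1, -3, -2, 1), d=0 → +e1, X_13=(0, -3, -2, 1)
t=13: X=(0, -3, -2, 1), d=7 → -e4, X_14=(0, -3, -2, 0)
t=14: X=(0, -3, -2, 0), d=7 → -e4, X_15=(0, -3, -2, -1)
t=15: X=(0, -3, -2, -1), d=0 → +e1, X_16=(1, -3, -2, -1)


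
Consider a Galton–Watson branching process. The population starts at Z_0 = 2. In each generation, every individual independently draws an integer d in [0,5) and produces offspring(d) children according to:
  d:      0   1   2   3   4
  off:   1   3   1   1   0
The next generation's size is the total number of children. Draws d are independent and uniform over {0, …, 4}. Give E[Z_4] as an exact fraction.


Outcome values over d=0..4: [1, 3, 1, 1, 0]
Σy = 6, Σy² = 12, M = 5
μ = 6/5 = 6/5,  σ² = 12/5 − (6/5)² = 24/25
E[Z_0] = 2
E[Z_1] = 6/5·E[Z_0] = 12/5
E[Z_2] = 6/5·E[Z_1] = 72/25
E[Z_3] = 6/5·E[Z_2] = 432/125
E[Z_4] = 6/5·E[Z_3] = 2592/625

2592/625


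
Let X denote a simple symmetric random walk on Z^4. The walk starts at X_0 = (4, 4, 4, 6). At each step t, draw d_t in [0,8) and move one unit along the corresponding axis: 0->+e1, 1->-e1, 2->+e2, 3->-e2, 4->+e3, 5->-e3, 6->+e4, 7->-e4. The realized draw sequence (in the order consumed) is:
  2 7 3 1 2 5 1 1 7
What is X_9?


(1, 5, 3, 4)

t=0: X=(4, 4, 4, 6), d=2 → +e2, X_1=(4, 5, 4, 6)
t=1: X=(4, 5, 4, 6), d=7 → -e4, X_2=(4, 5, 4, 5)
t=2: X=(4, 5, 4, 5), d=3 → -e2, X_3=(4, 4, 4, 5)
t=3: X=(4, 4, 4, 5), d=1 → -e1, X_4=(3, 4, 4, 5)
t=4: X=(3, 4, 4, 5), d=2 → +e2, X_5=(3, 5, 4, 5)
t=5: X=(3, 5, 4, 5), d=5 → -e3, X_6=(3, 5, 3, 5)
t=6: X=(3, 5, 3, 5), d=1 → -e1, X_7=(2, 5, 3, 5)
t=7: X=(2, 5, 3, 5), d=1 → -e1, X_8=(1, 5, 3, 5)
t=8: X=(1, 5, 3, 5), d=7 → -e4, X_9=(1, 5, 3, 4)


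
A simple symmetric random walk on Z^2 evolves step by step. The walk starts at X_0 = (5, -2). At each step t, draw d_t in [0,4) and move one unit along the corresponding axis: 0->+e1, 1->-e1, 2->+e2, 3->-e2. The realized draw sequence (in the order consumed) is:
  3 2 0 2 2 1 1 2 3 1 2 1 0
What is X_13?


(3, 1)

t=0: X=(5, -2), d=3 → -e2, X_1=(5, -3)
t=1: X=(5, -3), d=2 → +e2, X_2=(5, -2)
t=2: X=(5, -2), d=0 → +e1, X_3=(6, -2)
t=3: X=(6, -2), d=2 → +e2, X_4=(6, -1)
t=4: X=(6, -1), d=2 → +e2, X_5=(6, 0)
t=5: X=(6, 0), d=1 → -e1, X_6=(5, 0)
t=6: X=(5, 0), d=1 → -e1, X_7=(4, 0)
t=7: X=(4, 0), d=2 → +e2, X_8=(4, 1)
t=8: X=(4, 1), d=3 → -e2, X_9=(4, 0)
t=9: X=(4, 0), d=1 → -e1, X_10=(3, 0)
t=10: X=(3, 0), d=2 → +e2, X_11=(3, 1)
t=11: X=(3, 1), d=1 → -e1, X_12=(2, 1)
t=12: X=(2, 1), d=0 → +e1, X_13=(3, 1)


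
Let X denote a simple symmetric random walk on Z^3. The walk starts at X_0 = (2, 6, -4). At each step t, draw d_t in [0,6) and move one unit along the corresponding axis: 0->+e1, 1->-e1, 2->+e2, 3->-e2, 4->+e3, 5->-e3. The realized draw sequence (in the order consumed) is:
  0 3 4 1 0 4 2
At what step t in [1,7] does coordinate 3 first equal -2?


t=0: X=(2, 6, -4), d=0 → +e1, X_1=(3, 6, -4)
t=1: X=(3, 6, -4), d=3 → -e2, X_2=(3, 5, -4)
t=2: X=(3, 5, -4), d=4 → +e3, X_3=(3, 5, -3)
t=3: X=(3, 5, -3), d=1 → -e1, X_4=(2, 5, -3)
t=4: X=(2, 5, -3), d=0 → +e1, X_5=(3, 5, -3)
t=5: X=(3, 5, -3), d=4 → +e3, X_6=(3, 5, -2)
t=6: X=(3, 5, -2), d=2 → +e2, X_7=(3, 6, -2)

6


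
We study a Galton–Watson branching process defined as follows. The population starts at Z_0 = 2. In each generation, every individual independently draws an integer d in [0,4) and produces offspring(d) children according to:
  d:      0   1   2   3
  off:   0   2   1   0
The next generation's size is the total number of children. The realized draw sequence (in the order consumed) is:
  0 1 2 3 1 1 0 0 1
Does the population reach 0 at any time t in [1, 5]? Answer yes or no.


gen 0: Z_0=2, draws=[0, 1], offspring=[0, 2], Z_1=2
gen 1: Z_1=2, draws=[2, 3], offspring=[1, 0], Z_2=1
gen 2: Z_2=1, draws=[1], offspring=[2], Z_3=2
gen 3: Z_3=2, draws=[1, 0], offspring=[2, 0], Z_4=2
gen 4: Z_4=2, draws=[0, 1], offspring=[0, 2], Z_5=2

no


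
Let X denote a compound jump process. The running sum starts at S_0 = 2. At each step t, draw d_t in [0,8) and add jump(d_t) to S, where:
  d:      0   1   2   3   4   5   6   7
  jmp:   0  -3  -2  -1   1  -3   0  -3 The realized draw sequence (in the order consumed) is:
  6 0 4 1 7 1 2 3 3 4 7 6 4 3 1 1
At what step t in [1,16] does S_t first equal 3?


t=0: S=2, d=6, jump=0, S_1=2
t=1: S=2, d=0, jump=0, S_2=2
t=2: S=2, d=4, jump=1, S_3=3
t=3: S=3, d=1, jump=-3, S_4=0
t=4: S=0, d=7, jump=-3, S_5=-3
t=5: S=-3, d=1, jump=-3, S_6=-6
t=6: S=-6, d=2, jump=-2, S_7=-8
t=7: S=-8, d=3, jump=-1, S_8=-9
t=8: S=-9, d=3, jump=-1, S_9=-10
t=9: S=-10, d=4, jump=1, S_10=-9
t=10: S=-9, d=7, jump=-3, S_11=-12
t=11: S=-12, d=6, jump=0, S_12=-12
t=12: S=-12, d=4, jump=1, S_13=-11
t=13: S=-11, d=3, jump=-1, S_14=-12
t=14: S=-12, d=1, jump=-3, S_15=-15
t=15: S=-15, d=1, jump=-3, S_16=-18

3


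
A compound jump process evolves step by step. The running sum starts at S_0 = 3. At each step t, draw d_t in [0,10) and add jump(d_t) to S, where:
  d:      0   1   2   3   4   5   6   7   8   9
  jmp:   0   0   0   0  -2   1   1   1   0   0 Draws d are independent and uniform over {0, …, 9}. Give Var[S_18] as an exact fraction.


621/50

Outcome values over d=0..9: [0, 0, 0, 0, -2, 1, 1, 1, 0, 0]
Σy = 1, Σy² = 7, M = 10
μ = 1/10 = 1/10,  σ² = 7/10 − (1/10)² = 69/100
Independent increments: Var[S_18] = 18·σ² = 18·(69/100) = 621/50


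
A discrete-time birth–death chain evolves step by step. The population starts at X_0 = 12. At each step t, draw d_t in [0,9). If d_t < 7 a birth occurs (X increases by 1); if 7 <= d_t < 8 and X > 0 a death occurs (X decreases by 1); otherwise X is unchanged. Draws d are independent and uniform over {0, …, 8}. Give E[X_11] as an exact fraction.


58/3

X can drop by at most 1 per step and X_0 = 12 > T = 11, so X_t >= 12 − t >= 1 > 0 for every t <= 11: the floor at 0 (the 'and X > 0' condition) never binds. Hence X_11 = X_0 + Σ_{t<11} Y_t with i.i.d. increments Y_t = y(d_t) ∈ {+1, −1, 0}.
Outcome values over d=0..8: [1, 1, 1, 1, 1, 1, 1, -1, 0]
Σy = 6, Σy² = 8, M = 9
μ = 6/9 = 2/3,  σ² = 8/9 − (2/3)² = 4/9
E[X_11] = 12 + 11·(2/3) = 58/3


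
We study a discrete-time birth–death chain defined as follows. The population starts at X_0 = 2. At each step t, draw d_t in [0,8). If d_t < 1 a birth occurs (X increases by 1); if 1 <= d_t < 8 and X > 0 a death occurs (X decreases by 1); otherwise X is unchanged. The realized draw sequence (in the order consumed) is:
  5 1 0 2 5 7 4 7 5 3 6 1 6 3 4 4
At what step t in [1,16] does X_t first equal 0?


t=0: X=2, d=5 → death, X_1=1
t=1: X=1, d=1 → death, X_2=0
t=2: X=0, d=0 → birth, X_3=1
t=3: X=1, d=2 → death, X_4=0
t=4: X=0, d=5 → hold, X_5=0
t=5: X=0, d=7 → hold, X_6=0
t=6: X=0, d=4 → hold, X_7=0
t=7: X=0, d=7 → hold, X_8=0
t=8: X=0, d=5 → hold, X_9=0
t=9: X=0, d=3 → hold, X_10=0
t=10: X=0, d=6 → hold, X_11=0
t=11: X=0, d=1 → hold, X_12=0
t=12: X=0, d=6 → hold, X_13=0
t=13: X=0, d=3 → hold, X_14=0
t=14: X=0, d=4 → hold, X_15=0
t=15: X=0, d=4 → hold, X_16=0

2


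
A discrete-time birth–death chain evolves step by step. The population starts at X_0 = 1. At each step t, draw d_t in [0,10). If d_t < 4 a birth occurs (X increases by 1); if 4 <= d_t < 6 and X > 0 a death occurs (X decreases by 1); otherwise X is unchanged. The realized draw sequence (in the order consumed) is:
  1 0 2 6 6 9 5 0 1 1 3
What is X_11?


7

t=0: X=1, d=1 → birth, X_1=2
t=1: X=2, d=0 → birth, X_2=3
t=2: X=3, d=2 → birth, X_3=4
t=3: X=4, d=6 → hold, X_4=4
t=4: X=4, d=6 → hold, X_5=4
t=5: X=4, d=9 → hold, X_6=4
t=6: X=4, d=5 → death, X_7=3
t=7: X=3, d=0 → birth, X_8=4
t=8: X=4, d=1 → birth, X_9=5
t=9: X=5, d=1 → birth, X_10=6
t=10: X=6, d=3 → birth, X_11=7


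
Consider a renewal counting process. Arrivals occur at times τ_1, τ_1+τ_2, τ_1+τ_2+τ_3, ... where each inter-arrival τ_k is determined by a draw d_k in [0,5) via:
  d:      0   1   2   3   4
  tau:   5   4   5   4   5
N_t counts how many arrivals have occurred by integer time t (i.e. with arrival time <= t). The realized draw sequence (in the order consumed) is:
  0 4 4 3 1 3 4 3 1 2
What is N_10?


2

draw d_1=0: τ_1=5, arrival time A_1=5
draw d_2=4: τ_2=5, arrival time A_2=10
draw d_3=4: τ_3=5, arrival time A_3=15
draw d_4=3: τ_4=4, arrival time A_4=19
draw d_5=1: τ_5=4, arrival time A_5=23
draw d_6=3: τ_6=4, arrival time A_6=27
draw d_7=4: τ_7=5, arrival time A_7=32
draw d_8=3: τ_8=4, arrival time A_8=36
draw d_9=1: τ_9=4, arrival time A_9=40
draw d_10=2: τ_10=5, arrival time A_10=45
N_t over t=0..10: 0:0 1:0 2:0 3:0 4:0 5:1 6:1 7:1 8:1 9:1 10:2


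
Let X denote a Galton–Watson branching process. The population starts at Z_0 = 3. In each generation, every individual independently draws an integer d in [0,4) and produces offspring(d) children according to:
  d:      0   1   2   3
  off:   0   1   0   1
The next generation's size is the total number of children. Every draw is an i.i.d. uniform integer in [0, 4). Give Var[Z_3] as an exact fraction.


21/64

Outcome values over d=0..3: [0, 1, 0, 1]
Σy = 2, Σy² = 2, M = 4
μ = 2/4 = 1/2,  σ² = 2/4 − (1/2)² = 1/4
V_0 = 0, E_0 = 3
V_1 = 1/4·E_0 + (1/2)²·V_0 = 3/4;  E_1 = 3/2
V_2 = 1/4·E_1 + (1/2)²·V_1 = 9/16;  E_2 = 3/4
V_3 = 1/4·E_2 + (1/2)²·V_2 = 21/64;  E_3 = 3/8


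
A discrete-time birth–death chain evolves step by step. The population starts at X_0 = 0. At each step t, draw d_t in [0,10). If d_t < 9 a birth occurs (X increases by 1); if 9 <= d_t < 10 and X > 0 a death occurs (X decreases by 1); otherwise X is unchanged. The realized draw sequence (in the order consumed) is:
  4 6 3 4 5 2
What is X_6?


t=0: X=0, d=4 → birth, X_1=1
t=1: X=1, d=6 → birth, X_2=2
t=2: X=2, d=3 → birth, X_3=3
t=3: X=3, d=4 → birth, X_4=4
t=4: X=4, d=5 → birth, X_5=5
t=5: X=5, d=2 → birth, X_6=6

6


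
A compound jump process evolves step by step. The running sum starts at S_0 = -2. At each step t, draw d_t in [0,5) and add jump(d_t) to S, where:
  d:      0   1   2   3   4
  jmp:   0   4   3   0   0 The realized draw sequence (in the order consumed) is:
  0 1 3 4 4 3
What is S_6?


2

t=0: S=-2, d=0, jump=0, S_1=-2
t=1: S=-2, d=1, jump=4, S_2=2
t=2: S=2, d=3, jump=0, S_3=2
t=3: S=2, d=4, jump=0, S_4=2
t=4: S=2, d=4, jump=0, S_5=2
t=5: S=2, d=3, jump=0, S_6=2


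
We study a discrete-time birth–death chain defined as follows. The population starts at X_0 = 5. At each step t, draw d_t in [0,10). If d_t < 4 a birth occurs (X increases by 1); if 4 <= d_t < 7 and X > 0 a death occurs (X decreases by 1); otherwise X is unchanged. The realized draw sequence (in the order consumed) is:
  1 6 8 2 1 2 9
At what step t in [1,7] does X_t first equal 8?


t=0: X=5, d=1 → birth, X_1=6
t=1: X=6, d=6 → death, X_2=5
t=2: X=5, d=8 → hold, X_3=5
t=3: X=5, d=2 → birth, X_4=6
t=4: X=6, d=1 → birth, X_5=7
t=5: X=7, d=2 → birth, X_6=8
t=6: X=8, d=9 → hold, X_7=8

6


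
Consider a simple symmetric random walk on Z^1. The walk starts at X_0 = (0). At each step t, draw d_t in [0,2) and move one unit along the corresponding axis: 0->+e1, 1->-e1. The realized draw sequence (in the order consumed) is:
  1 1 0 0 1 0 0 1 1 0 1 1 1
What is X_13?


t=0: X=(0), d=1 → -e1, X_1=(-1)
t=1: X=(-1), d=1 → -e1, X_2=(-2)
t=2: X=(-2), d=0 → +e1, X_3=(-1)
t=3: X=(-1), d=0 → +e1, X_4=(0)
t=4: X=(0), d=1 → -e1, X_5=(-1)
t=5: X=(-1), d=0 → +e1, X_6=(0)
t=6: X=(0), d=0 → +e1, X_7=(1)
t=7: X=(1), d=1 → -e1, X_8=(0)
t=8: X=(0), d=1 → -e1, X_9=(-1)
t=9: X=(-1), d=0 → +e1, X_10=(0)
t=10: X=(0), d=1 → -e1, X_11=(-1)
t=11: X=(-1), d=1 → -e1, X_12=(-2)
t=12: X=(-2), d=1 → -e1, X_13=(-3)

(-3)


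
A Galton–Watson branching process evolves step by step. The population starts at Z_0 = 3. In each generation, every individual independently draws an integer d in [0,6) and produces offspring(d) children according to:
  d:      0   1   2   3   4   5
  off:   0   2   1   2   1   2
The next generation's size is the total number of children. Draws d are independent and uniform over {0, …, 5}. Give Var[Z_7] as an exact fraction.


290754560/1594323

Outcome values over d=0..5: [0, 2, 1, 2, 1, 2]
Σy = 8, Σy² = 14, M = 6
μ = 8/6 = 4/3,  σ² = 14/6 − (4/3)² = 5/9
V_0 = 0, E_0 = 3
V_1 = 5/9·E_0 + (4/3)²·V_0 = 5/3;  E_1 = 4
V_2 = 5/9·E_1 + (4/3)²·V_1 = 140/27;  E_2 = 16/3
V_3 = 5/9·E_2 + (4/3)²·V_2 = 2960/243;  E_3 = 64/9
V_4 = 5/9·E_3 + (4/3)²·V_3 = 56000/2187;  E_4 = 256/27
V_5 = 5/9·E_4 + (4/3)²·V_4 = 999680/19683;  E_5 = 1024/81
V_6 = 5/9·E_5 + (4/3)²·V_5 = 17239040/177147;  E_6 = 4096/243
V_7 = 5/9·E_6 + (4/3)²·V_6 = 290754560/1594323;  E_7 = 16384/729


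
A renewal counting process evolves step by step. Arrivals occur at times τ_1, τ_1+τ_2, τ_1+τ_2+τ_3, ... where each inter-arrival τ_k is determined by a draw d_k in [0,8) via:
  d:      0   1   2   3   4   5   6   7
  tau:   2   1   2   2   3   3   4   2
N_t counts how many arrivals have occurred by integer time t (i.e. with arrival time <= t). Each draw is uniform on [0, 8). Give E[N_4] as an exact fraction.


6057/4096

Inter-arrival values over d=0..7: [2, 1, 2, 2, 3, 3, 4, 2]
Each d has probability 1/8, so the pmf of τ is: f(1) = 1/8, f(2) = 1/2, f(3) = 1/4, f(4) = 1/8
Renewal equation for m(n) = E[N_n]: condition on τ_1 = k (if k <= n, one arrival plus a fresh copy on the remaining n−k steps): m(n) = F(n) + Σ_{k<=n} f(k)·m(n−k), where F(n) = P(τ <= n) and m(0) = 0
m(1) = F(1) = 1/8
m(2) = F(2) + f(1)·m(1) = 5/8 + 1/8·1/8 = 41/64
m(3) = F(3) + f(1)·m(2) + f(2)·m(1) = 7/8 + 1/8·41/64 + 1/2·1/8 = 521/512
m(4) = F(4) + f(1)·m(3) + f(2)·m(2) + f(3)·m(1) = 1 + 1/8·521/512 + 1/2·41/64 + 1/4·1/8 = 6057/4096
E[N_4] = m(4) = 6057/4096


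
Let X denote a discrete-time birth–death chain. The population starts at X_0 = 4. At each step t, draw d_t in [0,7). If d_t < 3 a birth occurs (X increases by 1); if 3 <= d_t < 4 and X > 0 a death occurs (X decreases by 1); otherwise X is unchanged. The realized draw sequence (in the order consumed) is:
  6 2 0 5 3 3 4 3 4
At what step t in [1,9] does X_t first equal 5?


t=0: X=4, d=6 → hold, X_1=4
t=1: X=4, d=2 → birth, X_2=5
t=2: X=5, d=0 → birth, X_3=6
t=3: X=6, d=5 → hold, X_4=6
t=4: X=6, d=3 → death, X_5=5
t=5: X=5, d=3 → death, X_6=4
t=6: X=4, d=4 → hold, X_7=4
t=7: X=4, d=3 → death, X_8=3
t=8: X=3, d=4 → hold, X_9=3

2


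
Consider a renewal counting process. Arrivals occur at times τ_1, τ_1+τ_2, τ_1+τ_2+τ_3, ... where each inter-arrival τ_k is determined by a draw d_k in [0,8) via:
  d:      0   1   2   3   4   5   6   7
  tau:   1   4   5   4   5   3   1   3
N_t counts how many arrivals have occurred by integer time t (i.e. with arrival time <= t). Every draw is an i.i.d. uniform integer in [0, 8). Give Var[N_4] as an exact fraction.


Inter-arrival values over d=0..7: [1, 4, 5, 4, 5, 3, 1, 3]
Each d has probability 1/8, so the pmf of τ is: f(1) = 1/4, f(3) = 1/4, f(4) = 1/4, f(5) = 1/4
Let p_n(j) = P(N_n = j), with p_0 = [1]. Condition on τ_1: p_n(0) = P(τ > n), and for j >= 1, p_n(j) = Σ_{k<=n} f(k)·p_{n−k}(j−1)
p_1 = [3/4, 1/4]  (j = 0..1)
p_2 = [3/4, 3/16, 1/16]  (j = 0..2)
p_3 = [1/2, 7/16, 3/64, 1/64]  (j = 0..3)
p_4 = [1/4, 9/16, 11/64, 3/256, 1/256]  (j = 0..4)
E[N_4] = Σ j·p_4(j) = 245/256;  E[N_4²] = Σ j²·p_4(j) = 363/256
Var[N_4] = 363/256 − (245/256)² = 32903/65536

32903/65536


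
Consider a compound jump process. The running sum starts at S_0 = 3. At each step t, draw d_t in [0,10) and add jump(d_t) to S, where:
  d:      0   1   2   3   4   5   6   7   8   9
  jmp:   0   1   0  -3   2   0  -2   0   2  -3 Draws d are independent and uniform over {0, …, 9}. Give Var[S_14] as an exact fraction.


2107/50

Outcome values over d=0..9: [0, 1, 0, -3, 2, 0, -2, 0, 2, -3]
Σy = -3, Σy² = 31, M = 10
μ = -3/10 = -3/10,  σ² = 31/10 − (-3/10)² = 301/100
Independent increments: Var[S_14] = 14·σ² = 14·(301/100) = 2107/50


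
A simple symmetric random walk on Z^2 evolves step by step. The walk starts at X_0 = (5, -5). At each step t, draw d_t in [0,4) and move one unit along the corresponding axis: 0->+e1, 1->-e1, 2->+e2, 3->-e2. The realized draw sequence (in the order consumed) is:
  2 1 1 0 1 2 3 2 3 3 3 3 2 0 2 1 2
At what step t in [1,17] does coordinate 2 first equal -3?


t=0: X=(5, -5), d=2 → +e2, X_1=(5, -4)
t=1: X=(5, -4), d=1 → -e1, X_2=(4, -4)
t=2: X=(4, -4), d=1 → -e1, X_3=(3, -4)
t=3: X=(3, -4), d=0 → +e1, X_4=(4, -4)
t=4: X=(4, -4), d=1 → -e1, X_5=(3, -4)
t=5: X=(3, -4), d=2 → +e2, X_6=(3, -3)
t=6: X=(3, -3), d=3 → -e2, X_7=(3, -4)
t=7: X=(3, -4), d=2 → +e2, X_8=(3, -3)
t=8: X=(3, -3), d=3 → -e2, X_9=(3, -4)
t=9: X=(3, -4), d=3 → -e2, X_10=(3, -5)
t=10: X=(3, -5), d=3 → -e2, X_11=(3, -6)
t=11: X=(3, -6), d=3 → -e2, X_12=(3, -7)
t=12: X=(3, -7), d=2 → +e2, X_13=(3, -6)
t=13: X=(3, -6), d=0 → +e1, X_14=(4, -6)
t=14: X=(4, -6), d=2 → +e2, X_15=(4, -5)
t=15: X=(4, -5), d=1 → -e1, X_16=(3, -5)
t=16: X=(3, -5), d=2 → +e2, X_17=(3, -4)

6


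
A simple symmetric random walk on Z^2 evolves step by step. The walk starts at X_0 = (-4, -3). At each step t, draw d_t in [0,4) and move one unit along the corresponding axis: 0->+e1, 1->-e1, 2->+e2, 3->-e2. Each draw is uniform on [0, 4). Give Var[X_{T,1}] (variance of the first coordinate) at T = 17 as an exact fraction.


Outcome values over d=0..3: [1, -1, 0, 0]
Σy = 0, Σy² = 2, M = 4
μ = 0/4 = 0,  σ² = 2/4 − (0)² = 1/2
Independent increments: Var[X_17] = 17·σ² = 17·(1/2) = 17/2

17/2


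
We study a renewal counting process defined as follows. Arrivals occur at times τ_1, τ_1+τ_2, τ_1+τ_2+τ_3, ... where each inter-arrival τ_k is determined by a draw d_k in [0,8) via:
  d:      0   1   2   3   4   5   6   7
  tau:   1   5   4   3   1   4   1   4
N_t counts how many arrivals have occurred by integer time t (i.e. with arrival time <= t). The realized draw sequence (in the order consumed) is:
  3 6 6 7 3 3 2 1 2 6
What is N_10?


draw d_1=3: τ_1=3, arrival time A_1=3
draw d_2=6: τ_2=1, arrival time A_2=4
draw d_3=6: τ_3=1, arrival time A_3=5
draw d_4=7: τ_4=4, arrival time A_4=9
draw d_5=3: τ_5=3, arrival time A_5=12
draw d_6=3: τ_6=3, arrival time A_6=15
draw d_7=2: τ_7=4, arrival time A_7=19
draw d_8=1: τ_8=5, arrival time A_8=24
draw d_9=2: τ_9=4, arrival time A_9=28
draw d_10=6: τ_10=1, arrival time A_10=29
N_t over t=0..10: 0:0 1:0 2:0 3:1 4:2 5:3 6:3 7:3 8:3 9:4 10:4

4


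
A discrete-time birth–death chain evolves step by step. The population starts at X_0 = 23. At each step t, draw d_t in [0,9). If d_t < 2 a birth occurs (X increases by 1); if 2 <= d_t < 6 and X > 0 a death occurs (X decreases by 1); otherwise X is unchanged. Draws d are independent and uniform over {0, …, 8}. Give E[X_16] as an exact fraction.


175/9

X can drop by at most 1 per step and X_0 = 23 > T = 16, so X_t >= 23 − t >= 7 > 0 for every t <= 16: the floor at 0 (the 'and X > 0' condition) never binds. Hence X_16 = X_0 + Σ_{t<16} Y_t with i.i.d. increments Y_t = y(d_t) ∈ {+1, −1, 0}.
Outcome values over d=0..8: [1, 1, -1, -1, -1, -1, 0, 0, 0]
Σy = -2, Σy² = 6, M = 9
μ = -2/9 = -2/9,  σ² = 6/9 − (-2/9)² = 50/81
E[X_16] = 23 + 16·(-2/9) = 175/9
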